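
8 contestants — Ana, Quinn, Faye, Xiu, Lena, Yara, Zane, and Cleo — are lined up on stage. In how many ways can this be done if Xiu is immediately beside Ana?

Treat {Xiu, Ana} as a single unit. There are 7 units to order, and the pair itself can be ordered 2 ways.
So the count is 2·(7)! = 10080.

10080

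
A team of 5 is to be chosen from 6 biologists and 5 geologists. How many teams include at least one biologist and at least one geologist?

455

Unrestricted: C(11,5) = 462 ways to pick any 5 of the 11.
Selections missing a whole group: no biologists → C(5,5) = 1; no geologists → C(6,5) = 6.
Both groups omitted at once is impossible, so 462 − 7 = 455.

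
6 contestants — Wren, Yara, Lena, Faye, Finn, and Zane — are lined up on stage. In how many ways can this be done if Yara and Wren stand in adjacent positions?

240

Place the 4 others and the Yara-Wren pair as 5 objects in a line; the pair has 2 internal arrangements.
That gives 2 × 5! = 2 × 120 = 240.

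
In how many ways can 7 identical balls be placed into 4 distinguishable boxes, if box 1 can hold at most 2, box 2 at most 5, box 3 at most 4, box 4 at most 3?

52

Ignoring the caps, the number of non-negative solutions to x_1+…+x_4 = 7 is C(10,3) = 120.
Subtract solutions that violate a single cap (substitute x_i' = x_i − (cap_i+1)): x_1 ≥ 3 gives C(7,3) = 35; x_2 ≥ 6 gives C(4,3) = 4; x_3 ≥ 5 gives C(5,3) = 10; x_4 ≥ 4 gives C(6,3) = 20. Together 69.
Add back pairs where two caps are both exceeded: 0 + 0 + 1 + 0 + 0 + 0 = 1.
By inclusion–exclusion the count is 120 − 69 + 1 = 52.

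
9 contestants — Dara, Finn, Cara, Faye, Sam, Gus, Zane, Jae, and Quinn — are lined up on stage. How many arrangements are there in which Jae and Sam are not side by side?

Of the 9! = 362880 arrangements, those with Jae and Sam adjacent number 2 × 8! = 80640 (treat the pair as a block with 2 internal orders).
So 362880 − 80640 = 282240 arrangements keep them apart.

282240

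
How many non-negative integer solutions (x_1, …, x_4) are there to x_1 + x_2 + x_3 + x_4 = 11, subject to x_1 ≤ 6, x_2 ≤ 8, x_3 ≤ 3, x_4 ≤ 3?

101

Ignoring the caps, the number of non-negative solutions to x_1+…+x_4 = 11 is C(14,3) = 364.
Subtract solutions that violate a single cap (substitute x_i' = x_i − (cap_i+1)): x_1 ≥ 7 gives C(7,3) = 35; x_2 ≥ 9 gives C(5,3) = 10; x_3 ≥ 4 gives C(10,3) = 120; x_4 ≥ 4 gives C(10,3) = 120. Together 285.
Add back pairs where two caps are both exceeded: 0 + 1 + 1 + 0 + 0 + 20 = 22.
By inclusion–exclusion the count is 364 − 285 + 22 = 101.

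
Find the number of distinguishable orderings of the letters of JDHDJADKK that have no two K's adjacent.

Total arrangements of JDHDJADKK: 9!/(3!·2!·2!) = 15120.
If the two K's are adjacent, glue them into one block, leaving 8 items to arrange: (8)!/(3!·2!) = 3360 ways.
Hence 15120 − 3360 = 11760.

11760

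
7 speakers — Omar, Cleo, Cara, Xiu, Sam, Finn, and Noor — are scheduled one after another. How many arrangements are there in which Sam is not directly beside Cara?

3600

Of the 7! = 5040 arrangements, those with Sam and Cara adjacent number 2 × 6! = 1440 (treat the pair as a block with 2 internal orders).
So 5040 − 1440 = 3600 arrangements keep them apart.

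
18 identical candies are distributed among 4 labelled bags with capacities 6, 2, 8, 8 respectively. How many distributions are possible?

Without the upper bounds there are C(21,3) = 1330 ways to split 18 among 4 bags.
Subtract solutions that violate a single cap (substitute x_i' = x_i − (cap_i+1)): x_1 ≥ 7 gives C(14,3) = 364; x_2 ≥ 3 gives C(18,3) = 816; x_3 ≥ 9 gives C(12,3) = 220; x_4 ≥ 9 gives C(12,3) = 220. Together 1620.
Add back pairs where two caps are both exceeded: 165 + 10 + 10 + 84 + 84 + 1 = 354.
By inclusion–exclusion the count is 1330 − 1620 + 354 = 64.

64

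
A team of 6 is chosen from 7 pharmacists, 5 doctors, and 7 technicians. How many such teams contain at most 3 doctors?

26663

Split by how many doctors are chosen (0 through 3).
Sum: C(5,0)·C(14,6) + C(5,1)·C(14,5) + C(5,2)·C(14,4) + C(5,3)·C(14,3) = 3003 + 10010 + 10010 + 3640 = 26663.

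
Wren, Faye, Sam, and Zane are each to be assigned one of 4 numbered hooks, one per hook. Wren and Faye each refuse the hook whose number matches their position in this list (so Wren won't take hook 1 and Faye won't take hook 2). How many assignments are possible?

14

Let Aᵢ (for i ∈ {1, 2}) be the placements that put person i in their forbidden hook. Any j of these fix j positions, leaving (4−j)! ways to fill the rest, and there are C(2,j) ways to pick which j.
By inclusion–exclusion, the number of valid placements is Σ_{j=0}^{2} (−1)^j C(2,j)·(4−j)!.
Computing: 24 − 12 + 2 = 14.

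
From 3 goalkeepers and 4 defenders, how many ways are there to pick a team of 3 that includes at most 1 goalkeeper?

Split by how many goalkeepers are chosen (0 through 1).
Sum: C(3,0)·C(4,3) + C(3,1)·C(4,2) = 4 + 18 = 22.

22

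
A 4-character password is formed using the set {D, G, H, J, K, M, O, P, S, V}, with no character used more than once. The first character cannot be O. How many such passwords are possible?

4536

The first character has 10−1 = 9 choices (anything except O).
The remaining 3 characters are filled from the other 9 symbols without repetition: 9 × 8 × 7 = 504.
Total: 9 × 504 = 4536.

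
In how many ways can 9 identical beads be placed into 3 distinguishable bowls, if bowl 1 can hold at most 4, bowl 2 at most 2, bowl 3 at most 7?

12

Ignoring the caps, the number of non-negative solutions to x_1+…+x_3 = 9 is C(11,2) = 55.
Subtract solutions that violate a single cap (substitute x_i' = x_i − (cap_i+1)): x_1 ≥ 5 gives C(6,2) = 15; x_2 ≥ 3 gives C(8,2) = 28; x_3 ≥ 8 gives C(3,2) = 3. Together 46.
Add back pairs where two caps are both exceeded: 3 + 0 + 0 = 3.
By inclusion–exclusion the count is 55 − 46 + 3 = 12.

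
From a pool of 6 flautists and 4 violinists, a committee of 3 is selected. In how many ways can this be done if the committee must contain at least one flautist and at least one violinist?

Total 3-person selections from all 10: C(10,3) = 120.
Selections missing a whole group: no flautists → C(4,3) = 4; no violinists → C(6,3) = 20.
Both groups omitted at once is impossible, so 120 − 24 = 96.

96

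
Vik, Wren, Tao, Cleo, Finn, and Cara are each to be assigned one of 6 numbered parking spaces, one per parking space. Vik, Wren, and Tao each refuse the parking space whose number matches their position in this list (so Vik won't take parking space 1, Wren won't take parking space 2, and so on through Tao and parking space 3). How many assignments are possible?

Let Aᵢ (for i ∈ {1, 2, 3}) be the placements that put person i in their forbidden parking space. Any j of these fix j positions, leaving (6−j)! ways to fill the rest, and there are C(3,j) ways to pick which j.
By inclusion–exclusion, the number of valid placements is Σ_{j=0}^{3} (−1)^j C(3,j)·(6−j)!.
Computing: 720 − 360 + 72 − 6 = 426.

426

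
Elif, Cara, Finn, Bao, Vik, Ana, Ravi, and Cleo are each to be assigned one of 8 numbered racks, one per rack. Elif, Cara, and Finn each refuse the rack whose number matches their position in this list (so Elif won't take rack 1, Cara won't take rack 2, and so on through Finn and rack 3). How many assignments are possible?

27240

Let Aᵢ (for i ∈ {1, 2, 3}) be the placements that put person i in their forbidden rack. Any j of these fix j positions, leaving (8−j)! ways to fill the rest, and there are C(3,j) ways to pick which j.
By inclusion–exclusion, the number of valid placements is Σ_{j=0}^{3} (−1)^j C(3,j)·(8−j)!.
Computing: 40320 − 15120 + 2160 − 120 = 27240.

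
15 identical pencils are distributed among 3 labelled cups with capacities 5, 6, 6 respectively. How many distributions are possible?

6

By stars and bars, unrestricted non-negative solutions to x_1+…+x_3 = 15 number C(15+2,2) = 136.
Subtract solutions that violate a single cap (substitute x_i' = x_i − (cap_i+1)): x_1 ≥ 6 gives C(11,2) = 55; x_2 ≥ 7 gives C(10,2) = 45; x_3 ≥ 7 gives C(10,2) = 45. Together 145.
Add back pairs where two caps are both exceeded: 6 + 6 + 3 = 15.
By inclusion–exclusion the count is 136 − 145 + 15 = 6.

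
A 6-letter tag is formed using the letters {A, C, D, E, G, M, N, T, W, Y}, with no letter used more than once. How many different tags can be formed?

Choose and order 6 of the 10 symbols: the first letter has 10 options, the next 9, and so on down to 5.
10 × 9 × 8 × 7 × 6 × 5 = 151200.

151200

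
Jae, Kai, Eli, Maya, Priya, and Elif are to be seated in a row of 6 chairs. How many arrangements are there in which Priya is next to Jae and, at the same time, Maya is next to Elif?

96

Treat {Priya,Jae} as one block (2 orders) and {Maya,Elif} as another (2 orders).
That leaves 4 units to arrange: 2 × 2 × 4! = 4 × 24 = 96.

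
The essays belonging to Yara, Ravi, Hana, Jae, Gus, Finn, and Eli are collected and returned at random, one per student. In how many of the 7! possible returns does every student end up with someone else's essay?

Count assignments avoiding every fixed point. For any j of the 7 students fixed to their own essay, the other 7−j can be arranged in (7−j)! ways.
By inclusion–exclusion this is Σ_{j=0}^{7} (−1)^j C(7,j)·(7−j)!.
Computing: 5040 − 5040 + 2520 − 840 + 210 − 42 + 7 − 1 = 1854.

1854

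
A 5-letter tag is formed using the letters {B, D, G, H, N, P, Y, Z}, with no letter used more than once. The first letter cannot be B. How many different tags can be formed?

5880

The first letter has 8−1 = 7 choices (anything except B).
The remaining 4 letters are filled from the other 7 symbols without repetition: 7 × 6 × 5 × 4 = 840.
Total: 7 × 840 = 5880.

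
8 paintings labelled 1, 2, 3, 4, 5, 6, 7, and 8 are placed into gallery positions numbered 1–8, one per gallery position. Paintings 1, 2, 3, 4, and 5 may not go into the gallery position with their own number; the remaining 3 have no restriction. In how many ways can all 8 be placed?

Let Aᵢ (for 1 ≤ i ≤ 5) be the placements that put painting i in its forbidden gallery position. Any j of these fix j positions, leaving (8−j)! ways to fill the rest, and there are C(5,j) ways to pick which j.
By inclusion–exclusion, the number of valid placements is Σ_{j=0}^{5} (−1)^j C(5,j)·(8−j)!.
Computing: 40320 − 25200 + 7200 − 1200 + 120 − 6 = 21234.

21234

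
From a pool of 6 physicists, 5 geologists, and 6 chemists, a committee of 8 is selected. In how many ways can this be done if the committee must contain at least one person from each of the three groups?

Unrestricted: C(17,8) = 24310 ways to pick any 8 of the 17.
Subtract selections that omit an entire group: no physicists → C(11,8) = 165; no geologists → C(12,8) = 495; no chemists → C(11,8) = 165.
Add back selections omitting two groups (i.e. drawn from a single group): C(6,8) + C(5,8) + C(6,8) = 0.
By inclusion–exclusion: 24310 − 825 + 0 = 23485.

23485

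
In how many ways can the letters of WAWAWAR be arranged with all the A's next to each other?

Treat the 3 copies of A as a single block. The multiset to arrange is then {AAA, R, W, W, W}, 5 items in all.
That gives (5)!/(3!) = 20 arrangements.

20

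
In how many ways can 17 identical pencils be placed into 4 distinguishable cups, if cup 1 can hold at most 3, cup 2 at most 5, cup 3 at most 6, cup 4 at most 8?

52

Without the upper bounds there are C(20,3) = 1140 ways to split 17 among 4 cups.
Subtract solutions that violate a single cap (substitute x_i' = x_i − (cap_i+1)): x_1 ≥ 4 gives C(16,3) = 560; x_2 ≥ 6 gives C(14,3) = 364; x_3 ≥ 7 gives C(13,3) = 286; x_4 ≥ 9 gives C(11,3) = 165. Together 1375.
Add back pairs where two caps are both exceeded: 120 + 84 + 35 + 35 + 10 + 4 = 288.
Subtract triples: 1 + 0 + 0 + 0 = 1.
By inclusion–exclusion the count is 1140 − 1375 + 288 − 1 = 52.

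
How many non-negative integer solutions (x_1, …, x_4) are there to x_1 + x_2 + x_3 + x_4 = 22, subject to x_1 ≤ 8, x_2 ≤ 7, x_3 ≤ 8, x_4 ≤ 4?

Without the upper bounds there are C(25,3) = 2300 ways to split 22 among 4 variables.
Subtract solutions that violate a single cap (substitute x_i' = x_i − (cap_i+1)): x_1 ≥ 9 gives C(16,3) = 560; x_2 ≥ 8 gives C(17,3) = 680; x_3 ≥ 9 gives C(16,3) = 560; x_4 ≥ 5 gives C(20,3) = 1140. Together 2940.
Add back pairs where two caps are both exceeded: 56 + 35 + 165 + 56 + 220 + 165 = 697.
Subtract triples: 0 + 1 + 0 + 1 = 2.
By inclusion–exclusion the count is 2300 − 2940 + 697 − 2 = 55.

55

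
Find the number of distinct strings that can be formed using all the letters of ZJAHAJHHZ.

7560

Letter multiplicities in ZJAHAJHHZ: A×2, H×3, J×2, Z×2.
The number of distinct arrangements is 9!/(3!·2!·2!·2!) = 362880/48 = 7560.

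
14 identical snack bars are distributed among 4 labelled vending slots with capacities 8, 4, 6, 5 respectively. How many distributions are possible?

154

Ignoring the caps, the number of non-negative solutions to x_1+…+x_4 = 14 is C(17,3) = 680.
Subtract solutions that violate a single cap (substitute x_i' = x_i − (cap_i+1)): x_1 ≥ 9 gives C(8,3) = 56; x_2 ≥ 5 gives C(12,3) = 220; x_3 ≥ 7 gives C(10,3) = 120; x_4 ≥ 6 gives C(11,3) = 165. Together 561.
Add back pairs where two caps are both exceeded: 1 + 0 + 0 + 10 + 20 + 4 = 35.
By inclusion–exclusion the count is 680 − 561 + 35 = 154.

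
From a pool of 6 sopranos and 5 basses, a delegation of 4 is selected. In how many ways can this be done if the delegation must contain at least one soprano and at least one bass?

Unrestricted: C(11,4) = 330 ways to pick any 4 of the 11.
Subtract selections that omit an entire group: no sopranos → C(5,4) = 5; no basses → C(6,4) = 15.
Both groups omitted at once is impossible, so 330 − 20 = 310.

310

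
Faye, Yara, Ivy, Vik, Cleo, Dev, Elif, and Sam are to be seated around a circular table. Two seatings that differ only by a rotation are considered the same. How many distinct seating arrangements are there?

Fix one person's seat to break rotational symmetry; the remaining 7 people can be arranged in (7)! = 5040 ways.

5040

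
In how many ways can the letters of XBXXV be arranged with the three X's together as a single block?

Treat the 3 copies of X as a single block. The multiset to arrange is then {XXX, B, V}, 3 items in all.
All 3 items are distinct, so there are (3)! = 6 arrangements.

6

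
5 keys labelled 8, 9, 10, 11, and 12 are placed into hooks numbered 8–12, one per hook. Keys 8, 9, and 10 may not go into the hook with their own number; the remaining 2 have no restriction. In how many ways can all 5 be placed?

Let Aᵢ (for i ∈ {8, 9, 10}) be the placements that put key i in its forbidden hook. Any j of these fix j positions, leaving (5−j)! ways to fill the rest, and there are C(3,j) ways to pick which j.
By inclusion–exclusion, the number of valid placements is Σ_{j=0}^{3} (−1)^j C(3,j)·(5−j)!.
Computing: 120 − 72 + 18 − 2 = 64.

64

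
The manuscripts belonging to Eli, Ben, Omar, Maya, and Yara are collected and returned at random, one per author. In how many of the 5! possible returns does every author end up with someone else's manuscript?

44

Let Aᵢ be the assignments in which author i gets their own manuscript. We want the size of the complement of A₁∪…∪A_5.
By inclusion–exclusion this is Σ_{j=0}^{5} (−1)^j C(5,j)·(5−j)!.
Computing: 120 − 120 + 60 − 20 + 5 − 1 = 44.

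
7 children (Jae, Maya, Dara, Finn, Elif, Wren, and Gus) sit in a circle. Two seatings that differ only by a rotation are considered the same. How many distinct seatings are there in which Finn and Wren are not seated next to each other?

480

All circular seatings of 7 people number (6)! = 720.
Those with Finn next to Wren: fuse the pair into one unit and seat 6 units around a circle — 2·(5)! = 240.
Subtracting, 720 − 240 = 480.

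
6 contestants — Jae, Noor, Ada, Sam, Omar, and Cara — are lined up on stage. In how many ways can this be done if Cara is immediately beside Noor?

240

Glue Cara and Noor into one block (2 internal orders), leaving 5 units to arrange in a row.
So the count is 2·(5)! = 240.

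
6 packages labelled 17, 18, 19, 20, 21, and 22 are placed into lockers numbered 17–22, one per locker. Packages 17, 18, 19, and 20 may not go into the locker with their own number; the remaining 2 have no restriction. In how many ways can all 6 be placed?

Let Aᵢ (for 17 ≤ i ≤ 20) be the placements that put package i in its forbidden locker. Any j of these fix j positions, leaving (6−j)! ways to fill the rest, and there are C(4,j) ways to pick which j.
By inclusion–exclusion, the number of valid placements is Σ_{j=0}^{4} (−1)^j C(4,j)·(6−j)!.
Computing: 720 − 480 + 144 − 24 + 2 = 362.

362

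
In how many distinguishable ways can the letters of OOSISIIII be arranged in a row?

Letter multiplicities in OOSISIIII: I×5, O×2, S×2.
The number of distinct arrangements is 9!/(5!·2!·2!) = 362880/480 = 756.

756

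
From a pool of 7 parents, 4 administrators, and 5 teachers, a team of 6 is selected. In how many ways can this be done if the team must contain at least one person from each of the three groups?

With no constraint there are C(16,6) = 8008 possible selections.
Subtract selections that omit an entire group: no parents → C(9,6) = 84; no administrators → C(12,6) = 924; no teachers → C(11,6) = 462.
Add back selections omitting two groups (i.e. drawn from a single group): C(7,6) + C(4,6) + C(5,6) = 7.
By inclusion–exclusion: 8008 − 1470 + 7 = 6545.

6545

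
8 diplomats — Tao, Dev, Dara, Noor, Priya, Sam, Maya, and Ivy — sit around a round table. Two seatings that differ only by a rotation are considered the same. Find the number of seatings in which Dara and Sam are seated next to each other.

1440

Treat {Dara, Sam} as one unit (2 internal orders) and seat the resulting 7 units around the table: (6)! circular arrangements.
So 2 × (6)! = 2 × 720 = 1440.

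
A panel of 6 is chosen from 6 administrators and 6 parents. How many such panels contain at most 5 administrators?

Split by how many administrators are chosen (0 through 5).
Sum: C(6,0)·C(6,6) + C(6,1)·C(6,5) + C(6,2)·C(6,4) + C(6,3)·C(6,3) + C(6,4)·C(6,2) + C(6,5)·C(6,1) = 1 + 36 + 225 + 400 + 225 + 36 = 923.

923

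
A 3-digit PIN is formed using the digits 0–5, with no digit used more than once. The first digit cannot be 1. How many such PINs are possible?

100

The first digit has 6−1 = 5 choices (anything except 1).
The remaining 2 digits are filled from the other 5 symbols without repetition: 5 × 4 = 20.
Total: 5 × 20 = 100.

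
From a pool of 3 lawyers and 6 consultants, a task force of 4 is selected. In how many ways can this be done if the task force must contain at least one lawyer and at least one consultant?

Total 4-person selections from all 9: C(9,4) = 126.
Selections missing a whole group: no lawyers → C(6,4) = 15; no consultants → C(3,4) = 0.
Both groups omitted at once is impossible, so 126 − 15 = 111.

111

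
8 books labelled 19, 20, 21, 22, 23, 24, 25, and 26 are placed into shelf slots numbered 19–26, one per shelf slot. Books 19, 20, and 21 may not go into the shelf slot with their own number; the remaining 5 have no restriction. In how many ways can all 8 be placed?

Let Aᵢ (for i ∈ {19, 20, 21}) be the placements that put book i in its forbidden shelf slot. Any j of these fix j positions, leaving (8−j)! ways to fill the rest, and there are C(3,j) ways to pick which j.
By inclusion–exclusion, the number of valid placements is Σ_{j=0}^{3} (−1)^j C(3,j)·(8−j)!.
Computing: 40320 − 15120 + 2160 − 120 = 27240.

27240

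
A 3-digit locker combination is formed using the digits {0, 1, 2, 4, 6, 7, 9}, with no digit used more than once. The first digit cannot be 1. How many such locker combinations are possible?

The first digit has 7−1 = 6 choices (anything except 1).
The remaining 2 digits are filled from the other 6 symbols without repetition: 6 × 5 = 30.
Total: 6 × 30 = 180.

180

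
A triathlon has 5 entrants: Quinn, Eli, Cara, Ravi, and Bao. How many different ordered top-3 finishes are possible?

This is an ordered selection of 3 from 5: P(5,3).
That gives 5 × 4 × 3 = 60.

60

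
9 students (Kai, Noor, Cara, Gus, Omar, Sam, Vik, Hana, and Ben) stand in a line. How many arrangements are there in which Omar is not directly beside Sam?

282240

There are 9! = 362880 arrangements in all. If Omar and Sam are adjacent, merging them into one block gives 2·(8)! = 80640 arrangements.
Complementary counting: 362880 − 80640 = 282240.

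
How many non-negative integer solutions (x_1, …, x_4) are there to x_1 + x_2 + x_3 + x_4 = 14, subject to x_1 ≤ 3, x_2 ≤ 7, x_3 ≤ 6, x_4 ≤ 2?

30

By stars and bars, unrestricted non-negative solutions to x_1+…+x_4 = 14 number C(14+3,3) = 680.
Subtract solutions that violate a single cap (substitute x_i' = x_i − (cap_i+1)): x_1 ≥ 4 gives C(13,3) = 286; x_2 ≥ 8 gives C(9,3) = 84; x_3 ≥ 7 gives C(10,3) = 120; x_4 ≥ 3 gives C(14,3) = 364. Together 854.
Add back pairs where two caps are both exceeded: 10 + 20 + 120 + 0 + 20 + 35 = 205.
Subtract triples: 0 + 0 + 1 + 0 = 1.
By inclusion–exclusion the count is 680 − 854 + 205 − 1 = 30.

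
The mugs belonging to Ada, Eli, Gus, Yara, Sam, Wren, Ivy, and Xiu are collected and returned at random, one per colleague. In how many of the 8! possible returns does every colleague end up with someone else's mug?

Count assignments avoiding every fixed point. For any j of the 8 colleagues fixed to their own mug, the other 8−j can be arranged in (8−j)! ways.
By inclusion–exclusion this is Σ_{j=0}^{8} (−1)^j C(8,j)·(8−j)!.
Computing: 40320 − 40320 + 20160 − 6720 + 1680 − 336 + 56 − 8 + 1 = 14833.

14833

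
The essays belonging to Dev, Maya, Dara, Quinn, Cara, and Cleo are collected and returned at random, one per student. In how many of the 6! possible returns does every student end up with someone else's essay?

This is the derangement count D_6: permutations of 6 items with no fixed point.
By inclusion–exclusion this is Σ_{j=0}^{6} (−1)^j C(6,j)·(6−j)!.
Computing: 720 − 720 + 360 − 120 + 30 − 6 + 1 = 265.

265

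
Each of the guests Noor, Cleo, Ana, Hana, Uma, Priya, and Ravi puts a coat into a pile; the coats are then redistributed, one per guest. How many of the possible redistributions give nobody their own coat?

1854

Let Aᵢ be the assignments in which guest i gets their own coat. We want the size of the complement of A₁∪…∪A_7.
By inclusion–exclusion this is Σ_{j=0}^{7} (−1)^j C(7,j)·(7−j)!.
Computing: 5040 − 5040 + 2520 − 840 + 210 − 42 + 7 − 1 = 1854.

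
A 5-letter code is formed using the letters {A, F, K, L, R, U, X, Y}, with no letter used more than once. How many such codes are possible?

6720

Choose and order 5 of the 8 symbols: the first letter has 8 options, the next 7, and so on down to 4.
8 × 7 × 6 × 5 × 4 = 6720.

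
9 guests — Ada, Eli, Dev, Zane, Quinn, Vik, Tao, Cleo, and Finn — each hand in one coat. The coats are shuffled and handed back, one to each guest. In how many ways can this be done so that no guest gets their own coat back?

133496

Count assignments avoiding every fixed point. For any j of the 9 guests fixed to their own coat, the other 9−j can be arranged in (9−j)! ways.
By inclusion–exclusion this is Σ_{j=0}^{9} (−1)^j C(9,j)·(9−j)!.
Computing: 362880 − 362880 + 181440 − 60480 + 15120 − 3024 + 504 − 72 + 9 − 1 = 133496.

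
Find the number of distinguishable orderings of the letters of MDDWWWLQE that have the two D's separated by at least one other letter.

Total arrangements of MDDWWWLQE: 9!/(3!·2!) = 30240.
If the two D's are adjacent, glue them into one block, leaving 8 items to arrange: (8)!/(3!) = 6720 ways.
Subtracting, 30240 − 6720 = 23520 arrangements keep the D's apart.

23520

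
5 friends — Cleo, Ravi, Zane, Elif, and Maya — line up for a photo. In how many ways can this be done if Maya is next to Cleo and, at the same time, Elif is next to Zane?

Treat {Maya,Cleo} as one block (2 orders) and {Elif,Zane} as another (2 orders).
That leaves 3 units to arrange: 2 × 2 × 3! = 4 × 6 = 24.

24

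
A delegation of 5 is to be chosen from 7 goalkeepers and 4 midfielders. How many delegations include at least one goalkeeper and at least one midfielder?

Unrestricted: C(11,5) = 462 ways to pick any 5 of the 11.
Selections missing a whole group: no goalkeepers → C(4,5) = 0; no midfielders → C(7,5) = 21.
Both groups omitted at once is impossible, so 462 − 21 = 441.

441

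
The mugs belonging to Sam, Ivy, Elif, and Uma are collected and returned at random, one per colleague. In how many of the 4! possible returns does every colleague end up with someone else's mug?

9

This is the derangement count D_4: permutations of 4 items with no fixed point.
By inclusion–exclusion this is Σ_{j=0}^{4} (−1)^j C(4,j)·(4−j)!.
Computing: 24 − 24 + 12 − 4 + 1 = 9.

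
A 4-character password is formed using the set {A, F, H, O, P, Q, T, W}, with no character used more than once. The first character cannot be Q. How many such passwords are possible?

1470

The first character has 8−1 = 7 choices (anything except Q).
The remaining 3 characters are filled from the other 7 symbols without repetition: 7 × 6 × 5 = 210.
Total: 7 × 210 = 1470.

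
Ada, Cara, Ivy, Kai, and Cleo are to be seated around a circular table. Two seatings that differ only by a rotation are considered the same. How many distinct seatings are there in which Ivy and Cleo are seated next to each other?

12

Treat {Ivy, Cleo} as one unit (2 internal orders) and seat the resulting 4 units around the table: (3)! circular arrangements.
So 2 × (3)! = 2 × 6 = 12.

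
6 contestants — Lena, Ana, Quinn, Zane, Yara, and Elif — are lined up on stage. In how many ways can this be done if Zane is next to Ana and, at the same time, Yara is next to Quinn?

96

Treat {Zane,Ana} as one block (2 orders) and {Yara,Quinn} as another (2 orders).
That leaves 4 units to arrange: 2 × 2 × 4! = 4 × 24 = 96.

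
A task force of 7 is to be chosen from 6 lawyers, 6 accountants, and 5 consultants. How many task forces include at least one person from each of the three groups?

Unrestricted: C(17,7) = 19448 ways to pick any 7 of the 17.
Subtract selections that omit an entire group: no lawyers → C(11,7) = 330; no accountants → C(11,7) = 330; no consultants → C(12,7) = 792.
Add back selections omitting two groups (i.e. drawn from a single group): C(6,7) + C(6,7) + C(5,7) = 0.
By inclusion–exclusion: 19448 − 1452 + 0 = 17996.

17996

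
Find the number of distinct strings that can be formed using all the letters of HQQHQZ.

60

HQQHQZ has 6 letters with H appearing twice and Q appearing 3 times.
The number of distinct arrangements is 6!/(3!·2!) = 720/12 = 60.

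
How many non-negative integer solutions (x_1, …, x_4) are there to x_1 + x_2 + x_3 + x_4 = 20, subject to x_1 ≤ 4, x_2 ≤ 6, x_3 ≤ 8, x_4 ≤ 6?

35

Without the upper bounds there are C(23,3) = 1771 ways to split 20 among 4 variables.
Subtract solutions that violate a single cap (substitute x_i' = x_i − (cap_i+1)): x_1 ≥ 5 gives C(18,3) = 816; x_2 ≥ 7 gives C(16,3) = 560; x_3 ≥ 9 gives C(14,3) = 364; x_4 ≥ 7 gives C(16,3) = 560. Together 2300.
Add back pairs where two caps are both exceeded: 165 + 84 + 165 + 35 + 84 + 35 = 568.
Subtract triples: 0 + 4 + 0 + 0 = 4.
By inclusion–exclusion the count is 1771 − 2300 + 568 − 4 = 35.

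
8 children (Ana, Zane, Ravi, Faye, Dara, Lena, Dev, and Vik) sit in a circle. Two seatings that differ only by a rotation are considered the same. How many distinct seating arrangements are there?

Fix one person's seat to break rotational symmetry; the remaining 7 people can be arranged in (7)! = 5040 ways.

5040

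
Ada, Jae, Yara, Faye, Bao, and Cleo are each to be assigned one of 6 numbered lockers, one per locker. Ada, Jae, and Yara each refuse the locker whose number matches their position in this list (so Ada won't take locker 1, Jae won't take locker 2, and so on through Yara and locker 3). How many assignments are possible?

426

Let Aᵢ (for i ∈ {1, 2, 3}) be the placements that put person i in their forbidden locker. Any j of these fix j positions, leaving (6−j)! ways to fill the rest, and there are C(3,j) ways to pick which j.
By inclusion–exclusion, the number of valid placements is Σ_{j=0}^{3} (−1)^j C(3,j)·(6−j)!.
Computing: 720 − 360 + 72 − 6 = 426.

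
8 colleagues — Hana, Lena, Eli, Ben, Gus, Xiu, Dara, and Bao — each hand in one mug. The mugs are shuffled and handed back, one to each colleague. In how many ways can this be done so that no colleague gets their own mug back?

14833

This is the derangement count D_8: permutations of 8 items with no fixed point.
By inclusion–exclusion this is Σ_{j=0}^{8} (−1)^j C(8,j)·(8−j)!.
Computing: 40320 − 40320 + 20160 − 6720 + 1680 − 336 + 56 − 8 + 1 = 14833.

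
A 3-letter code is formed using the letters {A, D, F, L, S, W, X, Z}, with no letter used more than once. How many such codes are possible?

336

With no repetition, fill the 3 letters in order: 8 choices, then 7, down to 6.
8 × 7 × 6 = 336.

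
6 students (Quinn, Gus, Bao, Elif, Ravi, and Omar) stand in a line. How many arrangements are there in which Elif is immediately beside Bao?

Glue Elif and Bao into one block (2 internal orders), leaving 5 units to arrange in a row.
That gives 2 × 5! = 2 × 120 = 240.

240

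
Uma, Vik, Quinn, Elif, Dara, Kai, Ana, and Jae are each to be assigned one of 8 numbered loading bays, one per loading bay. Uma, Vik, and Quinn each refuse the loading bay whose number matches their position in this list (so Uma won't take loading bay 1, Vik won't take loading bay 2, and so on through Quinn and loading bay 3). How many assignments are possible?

27240

Let Aᵢ (for i ∈ {1, 2, 3}) be the placements that put person i in their forbidden loading bay. Any j of these fix j positions, leaving (8−j)! ways to fill the rest, and there are C(3,j) ways to pick which j.
By inclusion–exclusion, the number of valid placements is Σ_{j=0}^{3} (−1)^j C(3,j)·(8−j)!.
Computing: 40320 − 15120 + 2160 − 120 = 27240.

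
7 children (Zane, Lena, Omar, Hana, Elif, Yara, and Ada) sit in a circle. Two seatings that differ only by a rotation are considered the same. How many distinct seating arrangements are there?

720

Seat Zane anywhere (absorbing the rotational symmetry), then permute the other 6: (6)! = 720.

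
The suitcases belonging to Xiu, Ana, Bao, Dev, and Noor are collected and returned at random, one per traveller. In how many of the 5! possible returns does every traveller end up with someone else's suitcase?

44

Count assignments avoiding every fixed point. For any j of the 5 travellers fixed to their own suitcase, the other 5−j can be arranged in (5−j)! ways.
By inclusion–exclusion this is Σ_{j=0}^{5} (−1)^j C(5,j)·(5−j)!.
Computing: 120 − 120 + 60 − 20 + 5 − 1 = 44.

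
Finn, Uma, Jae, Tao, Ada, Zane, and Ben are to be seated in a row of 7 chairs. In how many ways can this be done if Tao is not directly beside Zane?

3600

There are 7! = 5040 arrangements in all. If Tao and Zane are adjacent, merging them into one block gives 2·(6)! = 1440 arrangements.
So 5040 − 1440 = 3600 arrangements keep them apart.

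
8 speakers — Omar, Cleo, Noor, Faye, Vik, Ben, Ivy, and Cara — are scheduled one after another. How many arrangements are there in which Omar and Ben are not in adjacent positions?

Of the 8! = 40320 arrangements, those with Omar and Ben adjacent number 2 × 7! = 10080 (treat the pair as a block with 2 internal orders).
Complementary counting: 40320 − 10080 = 30240.

30240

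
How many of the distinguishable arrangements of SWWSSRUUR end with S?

2520

With the last slot taken by S, it remains to arrange the other 8 letters (WWSSRUUR).
Those 8 letters have R appearing twice, S appearing twice, U appearing twice, and W appearing twice, giving (8)!/(2!·2!·2!·2!) = 2520.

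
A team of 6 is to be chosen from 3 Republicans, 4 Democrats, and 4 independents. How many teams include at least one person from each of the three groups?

420

With no constraint there are C(11,6) = 462 possible selections.
Subtract selections that omit an entire group: no Republicans → C(8,6) = 28; no Democrats → C(7,6) = 7; no independents → C(7,6) = 7.
Add back selections omitting two groups (i.e. drawn from a single group): C(3,6) + C(4,6) + C(4,6) = 0.
By inclusion–exclusion: 462 − 42 + 0 = 420.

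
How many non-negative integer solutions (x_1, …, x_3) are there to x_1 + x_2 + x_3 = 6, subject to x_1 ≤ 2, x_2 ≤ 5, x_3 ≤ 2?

By stars and bars, unrestricted non-negative solutions to x_1+…+x_3 = 6 number C(6+2,2) = 28.
Subtract solutions that violate a single cap (substitute x_i' = x_i − (cap_i+1)): x_1 ≥ 3 gives C(5,2) = 10; x_2 ≥ 6 gives C(2,2) = 1; x_3 ≥ 3 gives C(5,2) = 10. Together 21.
Add back pairs where two caps are both exceeded: 0 + 1 + 0 = 1.
By inclusion–exclusion the count is 28 − 21 + 1 = 8.

8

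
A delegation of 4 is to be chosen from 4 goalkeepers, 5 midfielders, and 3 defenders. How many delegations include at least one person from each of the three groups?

270

With no constraint there are C(12,4) = 495 possible selections.
Subtract selections that omit an entire group: no goalkeepers → C(8,4) = 70; no midfielders → C(7,4) = 35; no defenders → C(9,4) = 126.
Add back selections omitting two groups (i.e. drawn from a single group): C(4,4) + C(5,4) + C(3,4) = 6.
By inclusion–exclusion: 495 − 231 + 6 = 270.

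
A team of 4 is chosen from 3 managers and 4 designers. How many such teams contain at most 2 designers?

22

Split by how many designers are chosen (0 through 2).
Sum: C(4,0)·C(3,4) + C(4,1)·C(3,3) + C(4,2)·C(3,2) = 0 + 4 + 18 = 22.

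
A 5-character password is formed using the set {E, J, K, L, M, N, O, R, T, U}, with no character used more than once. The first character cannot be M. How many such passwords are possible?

27216

The first character has 10−1 = 9 choices (anything except M).
The remaining 4 characters are filled from the other 9 symbols without repetition: 9 × 8 × 7 × 6 = 3024.
Total: 9 × 3024 = 27216.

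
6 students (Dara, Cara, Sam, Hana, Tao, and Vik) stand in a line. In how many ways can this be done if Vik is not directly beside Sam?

Of the 6! = 720 arrangements, those with Vik and Sam adjacent number 2 × 5! = 240 (treat the pair as a block with 2 internal orders).
Complementary counting: 720 − 240 = 480.

480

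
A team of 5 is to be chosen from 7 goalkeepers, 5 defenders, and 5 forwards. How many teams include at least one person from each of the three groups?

With no constraint there are C(17,5) = 6188 possible selections.
Selections missing a whole group: no goalkeepers → C(10,5) = 252; no defenders → C(12,5) = 792; no forwards → C(12,5) = 792.
Add back selections omitting two groups (i.e. drawn from a single group): C(7,5) + C(5,5) + C(5,5) = 23.
By inclusion–exclusion: 6188 − 1836 + 23 = 4375.

4375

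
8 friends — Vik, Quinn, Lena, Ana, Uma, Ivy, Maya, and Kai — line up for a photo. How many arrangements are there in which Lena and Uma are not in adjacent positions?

30240

There are 8! = 40320 arrangements in all. If Lena and Uma are adjacent, merging them into one block gives 2·(7)! = 10080 arrangements.
Complementary counting: 40320 − 10080 = 30240.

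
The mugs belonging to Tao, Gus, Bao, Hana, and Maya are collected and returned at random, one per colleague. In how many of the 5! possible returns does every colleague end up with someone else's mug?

This is the derangement count D_5: permutations of 5 items with no fixed point.
By inclusion–exclusion this is Σ_{j=0}^{5} (−1)^j C(5,j)·(5−j)!.
Computing: 120 − 120 + 60 − 20 + 5 − 1 = 44.

44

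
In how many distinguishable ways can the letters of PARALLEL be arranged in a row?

PARALLEL has 8 letters with A appearing twice and L appearing 3 times.
The number of distinct arrangements is 8!/(3!·2!) = 40320/12 = 3360.

3360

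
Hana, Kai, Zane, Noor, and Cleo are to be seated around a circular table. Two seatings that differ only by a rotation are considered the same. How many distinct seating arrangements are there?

Seat Hana anywhere (absorbing the rotational symmetry), then permute the other 4: (4)! = 24.

24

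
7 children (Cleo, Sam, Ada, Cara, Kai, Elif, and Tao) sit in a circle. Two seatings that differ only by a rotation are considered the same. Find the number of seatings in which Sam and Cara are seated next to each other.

240

Glue Sam and Cara into a block (2 internal orders). Seating 6 units around a circle gives (5)! arrangements.
So 2 × (5)! = 2 × 120 = 240.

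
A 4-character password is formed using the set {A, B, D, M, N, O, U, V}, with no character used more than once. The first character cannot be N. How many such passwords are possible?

The first character has 8−1 = 7 choices (anything except N).
The remaining 3 characters are filled from the other 7 symbols without repetition: 7 × 6 × 5 = 210.
Total: 7 × 210 = 1470.

1470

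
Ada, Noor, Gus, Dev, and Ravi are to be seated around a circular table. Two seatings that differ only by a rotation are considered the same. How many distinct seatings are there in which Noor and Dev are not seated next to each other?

12

Without the restriction there are (4)! = 24 seatings.
Seatings with Noor beside Dev: treat them as a block with 2 internal orders, giving 2 × (3)! = 12.
Subtracting, 24 − 12 = 12.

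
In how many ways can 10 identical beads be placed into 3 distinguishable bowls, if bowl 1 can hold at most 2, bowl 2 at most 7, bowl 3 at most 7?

By stars and bars, unrestricted non-negative solutions to x_1+…+x_3 = 10 number C(10+2,2) = 66.
Subtract solutions that violate a single cap (substitute x_i' = x_i − (cap_i+1)): x_1 ≥ 3 gives C(9,2) = 36; x_2 ≥ 8 gives C(4,2) = 6; x_3 ≥ 8 gives C(4,2) = 6. Together 48.
No two caps can be exceeded simultaneously, so the pair terms are all 0.
By inclusion–exclusion the count is 66 − 48 + 0 = 18.

18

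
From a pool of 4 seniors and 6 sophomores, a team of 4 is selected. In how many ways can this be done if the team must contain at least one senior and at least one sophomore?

194

Unrestricted: C(10,4) = 210 ways to pick any 4 of the 10.
Selections missing a whole group: no seniors → C(6,4) = 15; no sophomores → C(4,4) = 1.
Both groups omitted at once is impossible, so 210 − 16 = 194.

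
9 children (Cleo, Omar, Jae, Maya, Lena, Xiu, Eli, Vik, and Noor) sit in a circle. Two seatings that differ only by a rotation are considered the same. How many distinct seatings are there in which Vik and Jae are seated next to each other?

10080

Glue Vik and Jae into a block (2 internal orders). Seating 8 units around a circle gives (7)! arrangements.
So 2 × (7)! = 2 × 5040 = 10080.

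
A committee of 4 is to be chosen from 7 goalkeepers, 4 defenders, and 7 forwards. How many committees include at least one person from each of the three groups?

1470

With no constraint there are C(18,4) = 3060 possible selections.
Selections missing a whole group: no goalkeepers → C(11,4) = 330; no defenders → C(14,4) = 1001; no forwards → C(11,4) = 330.
Add back selections omitting two groups (i.e. drawn from a single group): C(7,4) + C(4,4) + C(7,4) = 71.
By inclusion–exclusion: 3060 − 1661 + 71 = 1470.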